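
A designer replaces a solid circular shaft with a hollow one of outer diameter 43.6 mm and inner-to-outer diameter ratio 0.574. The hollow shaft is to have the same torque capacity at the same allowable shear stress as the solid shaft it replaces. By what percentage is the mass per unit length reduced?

Equal τ_max and T ⇒ the solid shaft needs d_s³ = d_o³(1−k⁴), so d_s = 43.6·(1−0.574⁴)^(1/3) = 41.96 mm.
Area ratio A_h/A_s = d_o²(1−k²)/d_s² = (1−k²)/(1−k⁴)^(2/3) = 0.7239.
Mass saving = 1 − 0.7239 = 27.6 %.

27.6 %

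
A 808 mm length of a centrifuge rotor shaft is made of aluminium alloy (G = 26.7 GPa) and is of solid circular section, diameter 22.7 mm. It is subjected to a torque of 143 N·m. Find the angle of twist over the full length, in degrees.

9.51°

J = πd⁴/32 = π(0.0227)⁴/32 = 2.607×10^-8 m⁴.
θ = T·L/(G·J) = 143.0 × 0.808 / (26.7×10⁹ × 2.607×10^-8) = 0.1660 rad.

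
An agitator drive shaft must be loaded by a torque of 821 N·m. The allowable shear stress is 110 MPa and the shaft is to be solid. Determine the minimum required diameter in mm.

For a solid shaft τ_max = 16T/(πd³), so d = (16T/(π τ_allow))^(1/3) = (16·821.0/(π·1.10×10^8))^(1/3) = 0.03362 m.

33.6 mm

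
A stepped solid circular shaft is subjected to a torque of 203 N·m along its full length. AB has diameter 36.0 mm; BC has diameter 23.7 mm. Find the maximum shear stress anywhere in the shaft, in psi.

11300 psi

Under the same torque, τ_max = 16T/(πd³) is largest where d is smallest — segment BC (d = 23.7 mm).
τ_max = 16·203.0/(π·(0.0237)³) = 7.766×10^7 Pa.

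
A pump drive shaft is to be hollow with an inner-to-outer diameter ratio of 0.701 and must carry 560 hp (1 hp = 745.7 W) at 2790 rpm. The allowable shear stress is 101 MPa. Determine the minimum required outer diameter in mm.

45.6 mm

ω = 2π·2790/60 = 292.2 rad/s, so T = P/ω = 560×745.7 / 292.2 = 1429 N·m.
For a hollow shaft with d_i/d_o = 0.701: τ_max = 16T/(π d_o³ (1−k⁴)), so d_o = [16T/(π τ_allow (1−k⁴))]^(1/3) = [16·1429/(π·1.01×10^8·0.7585)]^(1/3) = 0.04563 m.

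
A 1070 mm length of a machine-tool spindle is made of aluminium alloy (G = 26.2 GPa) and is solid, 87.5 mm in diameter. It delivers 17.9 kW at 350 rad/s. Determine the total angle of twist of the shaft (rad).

3.63e-4 rad

ω = 350 rad/s, so T = P/ω = 17.9×10³ / 350.0 = 51.14 N·m.
J = πd⁴/32 = π(0.0875)⁴/32 = 5.755×10^-6 m⁴.
θ = T·L/(G·J) = 51.14 × 1.07 / (26.2×10⁹ × 5.755×10^-6) = 3.629×10^-4 rad.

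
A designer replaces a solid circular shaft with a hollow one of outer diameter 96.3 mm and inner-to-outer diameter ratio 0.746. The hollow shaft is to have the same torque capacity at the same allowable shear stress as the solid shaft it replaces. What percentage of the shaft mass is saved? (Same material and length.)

Equal τ_max and T ⇒ the solid shaft needs d_s³ = d_o³(1−k⁴), so d_s = 96.3·(1−0.746⁴)^(1/3) = 85.11 mm.
Area ratio A_h/A_s = d_o²(1−k²)/d_s² = (1−k²)/(1−k⁴)^(2/3) = 0.5678.
Mass saving = 1 − 0.5678 = 43.2 %.

43.2 %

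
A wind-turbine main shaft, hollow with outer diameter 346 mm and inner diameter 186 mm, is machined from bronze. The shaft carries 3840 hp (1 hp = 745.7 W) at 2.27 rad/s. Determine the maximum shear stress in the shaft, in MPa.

169 MPa

ω = 2.27 rad/s, so T = P/ω = 3840×745.7 / 2.270 = 1.261e6 N·m.
J = π(d_o⁴ − d_i⁴)/32 = π(0.346⁴ − 0.186⁴)/32 = 1.290×10^-3 m⁴.
τ_max = T·r/J = 1.261e6 × 0.173 / 1.290×10^-3 = 1.692×10^8 Pa.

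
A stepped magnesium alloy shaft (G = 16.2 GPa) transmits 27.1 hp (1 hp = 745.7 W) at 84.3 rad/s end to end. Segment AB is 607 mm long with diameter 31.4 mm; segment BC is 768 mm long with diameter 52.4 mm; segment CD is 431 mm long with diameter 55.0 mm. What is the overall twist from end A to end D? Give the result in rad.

0.117 rad

ω = 84.3 rad/s, so T = P/ω = 27.1×745.7 / 84.30 = 239.7 N·m.
J_AB = π(0.0314)⁴/32 = 9.54×10^-8 m⁴; J_BC = π(0.0524)⁴/32 = 7.40×10^-7 m⁴; J_CD = π(0.0550)⁴/32 = 8.98×10^-7 m⁴.
θ = (T/G)·Σ L_i/J_i = (239.7/16.2×10⁹)·(0.607/9.54×10^-8 + 0.768/7.40×10^-7 + 0.431/8.98×10^-7) = 0.1166 rad.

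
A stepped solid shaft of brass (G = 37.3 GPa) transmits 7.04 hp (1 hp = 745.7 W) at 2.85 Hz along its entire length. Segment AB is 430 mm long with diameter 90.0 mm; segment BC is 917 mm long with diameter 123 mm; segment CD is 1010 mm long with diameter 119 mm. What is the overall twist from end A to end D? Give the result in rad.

0.00125 rad

ω = 2π·2.85 = 17.91 rad/s, so T = P/ω = 7.04×745.7 / 17.91 = 293.2 N·m.
J_AB = π(0.0900)⁴/32 = 6.44×10^-6 m⁴; J_BC = π(0.123)⁴/32 = 2.25×10^-5 m⁴; J_CD = π(0.119)⁴/32 = 1.97×10^-5 m⁴.
θ = (T/G)·Σ L_i/J_i = (293.2/37.3×10⁹)·(0.430/6.44×10^-6 + 0.917/2.25×10^-5 + 1.01/1.97×10^-5) = 1.249×10^-3 rad.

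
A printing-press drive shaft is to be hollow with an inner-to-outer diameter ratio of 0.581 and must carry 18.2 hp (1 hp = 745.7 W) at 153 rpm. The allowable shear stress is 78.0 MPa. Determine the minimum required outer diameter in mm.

ω = 2π·153/60 = 16.02 rad/s, so T = P/ω = 18.2×745.7 / 16.02 = 847.1 N·m.
For a hollow shaft with d_i/d_o = 0.581: τ_max = 16T/(π d_o³ (1−k⁴)), so d_o = [16T/(π τ_allow (1−k⁴))]^(1/3) = [16·847.1/(π·7.80×10^7·0.8861)]^(1/3) = 0.03967 m.

39.7 mm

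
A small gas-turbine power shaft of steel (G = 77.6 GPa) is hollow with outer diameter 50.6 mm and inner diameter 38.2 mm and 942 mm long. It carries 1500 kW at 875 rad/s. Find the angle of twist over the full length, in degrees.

2.74°

ω = 875 rad/s, so T = P/ω = 1500×10³ / 875.0 = 1714 N·m.
J = π(d_o⁴ − d_i⁴)/32 = π(0.0506⁴ − 0.0382⁴)/32 = 4.345×10^-7 m⁴.
θ = T·L/(G·J) = 1714 × 0.942 / (77.6×10⁹ × 4.345×10^-7) = 0.04789 rad.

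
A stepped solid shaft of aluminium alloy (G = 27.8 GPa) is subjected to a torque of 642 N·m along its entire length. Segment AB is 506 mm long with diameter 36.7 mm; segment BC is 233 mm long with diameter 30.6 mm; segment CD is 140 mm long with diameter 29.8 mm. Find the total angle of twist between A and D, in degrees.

J_AB = π(0.0367)⁴/32 = 1.78×10^-7 m⁴; J_BC = π(0.0306)⁴/32 = 8.61×10^-8 m⁴; J_CD = π(0.0298)⁴/32 = 7.74×10^-8 m⁴.
θ = (T/G)·Σ L_i/J_i = (642.0/27.8×10⁹)·(0.506/1.78×10^-7 + 0.233/8.61×10^-8 + 0.140/7.74×10^-8) = 0.1699 rad.

9.73°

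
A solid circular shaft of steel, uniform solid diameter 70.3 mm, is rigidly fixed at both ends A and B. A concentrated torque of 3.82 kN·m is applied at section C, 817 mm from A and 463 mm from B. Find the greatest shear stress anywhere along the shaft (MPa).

35.7 MPa

With uniform GJ and both ends fixed, compatibility θ_AC = θ_CB gives T_A·a = T_B·b, together with T_A + T_B = T₀.
T_A = T₀·b/(a+b) = 3820·463/1280 = 1382 N·m; T_B = 2438 N·m.
τ in each portion: τ_AC = 2.03×10^7 Pa, τ_CB = 3.57×10^7 Pa; maximum is in CB.
τ_max = T_CB·r/J = 2438·0.0352/2.40×10^-6 = 3.574×10^7 Pa.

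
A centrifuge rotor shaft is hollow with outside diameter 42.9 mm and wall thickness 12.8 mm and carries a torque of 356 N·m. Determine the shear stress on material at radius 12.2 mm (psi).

1950 psi

J = π(d_o⁴ − d_i⁴)/32 = π(0.0429⁴ − 0.0173⁴)/32 = 3.237×10^-7 m⁴.
Shear stress varies linearly with radius: τ = T·r/J = 356.0 × 0.0122 / 3.237×10^-7 = 1.342×10^7 Pa.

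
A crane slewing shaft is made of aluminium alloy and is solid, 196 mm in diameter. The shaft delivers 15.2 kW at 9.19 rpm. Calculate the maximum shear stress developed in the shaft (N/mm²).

10.7 N/mm²

ω = 2π·9.19/60 = 0.9624 rad/s, so T = P/ω = 15.2×10³ / 0.9624 = 15790 N·m.
J = πd⁴/32 = π(0.196)⁴/32 = 1.449×10^-4 m⁴.
τ_max = T·r/J = 15790 × 0.0980 / 1.449×10^-4 = 1.068×10^7 Pa.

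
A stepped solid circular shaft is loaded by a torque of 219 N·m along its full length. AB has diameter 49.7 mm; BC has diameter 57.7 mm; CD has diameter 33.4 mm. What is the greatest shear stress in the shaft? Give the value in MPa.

29.9 MPa

Under the same torque, τ_max = 16T/(πd³) is largest where d is smallest — segment CD (d = 33.4 mm).
τ_max = 16·219.0/(π·(0.0334)³) = 2.993×10^7 Pa.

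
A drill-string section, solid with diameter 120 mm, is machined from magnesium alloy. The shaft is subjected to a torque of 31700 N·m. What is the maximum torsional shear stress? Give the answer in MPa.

93.4 MPa

J = πd⁴/32 = π(0.120)⁴/32 = 2.036×10^-5 m⁴.
τ_max = T·r/J = 31700 × 0.0600 / 2.036×10^-5 = 9.343×10^7 Pa.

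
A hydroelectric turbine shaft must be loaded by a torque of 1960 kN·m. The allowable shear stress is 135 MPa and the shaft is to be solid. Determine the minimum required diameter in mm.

420 mm

For a solid shaft τ_max = 16T/(πd³), so d = (16T/(π τ_allow))^(1/3) = (16·1.960e6/(π·1.35×10^8))^(1/3) = 0.4197 m.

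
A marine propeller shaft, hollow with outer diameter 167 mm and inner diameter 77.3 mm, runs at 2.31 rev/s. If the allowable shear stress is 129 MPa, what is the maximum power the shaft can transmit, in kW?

1630 kW

J = π(d_o⁴ − d_i⁴)/32 = π(0.167⁴ − 0.0773⁴)/32 = 7.285×10^-5 m⁴.
T_max = τ_allow·J/r = 1.29×10^8 × 7.285×10^-5 / 0.0835 = 112600 N·m.
ω = 2π·2.31 = 14.51 rad/s, so P_max = T_max·ω = 1.634×10^6 W.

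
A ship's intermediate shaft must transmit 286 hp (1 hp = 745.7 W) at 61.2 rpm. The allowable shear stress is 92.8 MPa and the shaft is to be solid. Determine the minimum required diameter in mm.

122 mm

ω = 2π·61.2/60 = 6.409 rad/s, so T = P/ω = 286×745.7 / 6.409 = 33280 N·m.
For a solid shaft τ_max = 16T/(πd³), so d = (16T/(π τ_allow))^(1/3) = (16·33280/(π·9.28×10^7))^(1/3) = 0.1222 m.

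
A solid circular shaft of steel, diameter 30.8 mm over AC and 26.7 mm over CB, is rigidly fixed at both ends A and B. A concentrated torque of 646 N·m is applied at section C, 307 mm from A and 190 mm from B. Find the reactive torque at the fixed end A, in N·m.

338 N·m

Compatibility: T_A·a/J_AC = T_B·b/J_CB with T_A + T_B = T₀.
J_AC = 8.83×10^-8 m⁴, J_CB = 4.99×10^-8 m⁴, so T_A = T₀·(J_AC/a)/((J_AC/a)+(J_CB/b)) = 337.8 N·m, T_B = 308.2 N·m.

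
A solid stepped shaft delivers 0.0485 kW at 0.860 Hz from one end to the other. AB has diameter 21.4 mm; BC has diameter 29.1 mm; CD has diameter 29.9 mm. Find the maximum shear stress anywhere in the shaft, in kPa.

ω = 2π·0.860 = 5.404 rad/s, so T = P/ω = 0.0485×10³ / 5.404 = 8.976 N·m.
Under the same torque, τ_max = 16T/(πd³) is largest where d is smallest — segment AB (d = 21.4 mm).
τ_max = 16·8.976/(π·(0.0214)³) = 4.664×10^6 Pa.

4660 kPa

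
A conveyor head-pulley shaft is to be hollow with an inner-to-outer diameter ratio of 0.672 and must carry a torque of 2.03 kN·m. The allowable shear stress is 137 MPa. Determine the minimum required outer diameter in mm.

45.6 mm

For a hollow shaft with d_i/d_o = 0.672: τ_max = 16T/(π d_o³ (1−k⁴)), so d_o = [16T/(π τ_allow (1−k⁴))]^(1/3) = [16·2030/(π·1.37×10^8·0.7961)]^(1/3) = 0.04560 m.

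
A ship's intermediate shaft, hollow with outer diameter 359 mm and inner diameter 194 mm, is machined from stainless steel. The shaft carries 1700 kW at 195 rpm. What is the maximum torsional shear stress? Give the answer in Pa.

1.00e7 Pa

ω = 2π·195/60 = 20.42 rad/s, so T = P/ω = 1700×10³ / 20.42 = 83250 N·m.
J = π(d_o⁴ − d_i⁴)/32 = π(0.359⁴ − 0.194⁴)/32 = 1.492×10^-3 m⁴.
τ_max = T·r/J = 83250 × 0.179 / 1.492×10^-3 = 1.002×10^7 Pa.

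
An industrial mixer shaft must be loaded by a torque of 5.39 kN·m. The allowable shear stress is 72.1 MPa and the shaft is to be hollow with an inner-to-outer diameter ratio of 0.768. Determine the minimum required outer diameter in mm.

83.6 mm

For a hollow shaft with d_i/d_o = 0.768: τ_max = 16T/(π d_o³ (1−k⁴)), so d_o = [16T/(π τ_allow (1−k⁴))]^(1/3) = [16·5390/(π·7.21×10^7·0.6521)]^(1/3) = 0.08358 m.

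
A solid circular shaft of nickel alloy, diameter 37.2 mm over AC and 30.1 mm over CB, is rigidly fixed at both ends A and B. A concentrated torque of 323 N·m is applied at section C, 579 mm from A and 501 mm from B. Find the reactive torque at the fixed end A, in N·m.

216 N·m

Compatibility: T_A·a/J_AC = T_B·b/J_CB with T_A + T_B = T₀.
J_AC = 1.88×10^-7 m⁴, J_CB = 8.06×10^-8 m⁴, so T_A = T₀·(J_AC/a)/((J_AC/a)+(J_CB/b)) = 216.0 N·m, T_B = 107.0 N·m.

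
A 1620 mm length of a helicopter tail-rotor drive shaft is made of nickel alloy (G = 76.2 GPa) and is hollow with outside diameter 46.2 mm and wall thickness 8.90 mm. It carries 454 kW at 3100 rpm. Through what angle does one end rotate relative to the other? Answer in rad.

ω = 2π·3100/60 = 324.6 rad/s, so T = P/ω = 454×10³ / 324.6 = 1399 N·m.
J = π(d_o⁴ − d_i⁴)/32 = π(0.0462⁴ − 0.0284⁴)/32 = 3.834×10^-7 m⁴.
θ = T·L/(G·J) = 1399 × 1.62 / (76.2×10⁹ × 3.834×10^-7) = 0.07755 rad.

0.0775 rad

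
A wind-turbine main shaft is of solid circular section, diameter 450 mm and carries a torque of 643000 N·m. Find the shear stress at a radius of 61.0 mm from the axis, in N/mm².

9.74 N/mm²

J = πd⁴/32 = π(0.450)⁴/32 = 4.026×10^-3 m⁴.
Shear stress varies linearly with radius: τ = T·r/J = 643000 × 0.0610 / 4.026×10^-3 = 9.743×10^6 Pa.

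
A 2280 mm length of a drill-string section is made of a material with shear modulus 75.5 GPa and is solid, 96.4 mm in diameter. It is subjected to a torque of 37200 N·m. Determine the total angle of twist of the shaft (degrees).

J = πd⁴/32 = π(0.0964)⁴/32 = 8.478×10^-6 m⁴.
θ = T·L/(G·J) = 37200 × 2.28 / (75.5×10⁹ × 8.478×10^-6) = 0.1325 rad.

7.59°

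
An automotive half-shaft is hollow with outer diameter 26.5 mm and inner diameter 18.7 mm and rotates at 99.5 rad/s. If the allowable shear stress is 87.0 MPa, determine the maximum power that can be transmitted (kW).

23.8 kW

J = π(d_o⁴ − d_i⁴)/32 = π(0.0265⁴ − 0.0187⁴)/32 = 3.641×10^-8 m⁴.
T_max = τ_allow·J/r = 8.70×10^7 × 3.641×10^-8 / 0.0132 = 239.1 N·m.
ω = 99.5 rad/s, so P_max = T_max·ω = 2.379×10^4 W.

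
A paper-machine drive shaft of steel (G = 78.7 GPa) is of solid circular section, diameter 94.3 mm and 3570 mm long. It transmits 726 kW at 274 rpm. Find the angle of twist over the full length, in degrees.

8.47°

ω = 2π·274/60 = 28.69 rad/s, so T = P/ω = 726×10³ / 28.69 = 25300 N·m.
J = πd⁴/32 = π(0.0943)⁴/32 = 7.763×10^-6 m⁴.
θ = T·L/(G·J) = 25300 × 3.57 / (78.7×10⁹ × 7.763×10^-6) = 0.1478 rad.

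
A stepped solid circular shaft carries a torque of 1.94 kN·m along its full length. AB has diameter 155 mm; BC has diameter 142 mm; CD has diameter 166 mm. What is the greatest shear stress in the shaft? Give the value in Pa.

3.45e6 Pa

Under the same torque, τ_max = 16T/(πd³) is largest where d is smallest — segment BC (d = 142 mm).
τ_max = 16·1940/(π·(0.142)³) = 3.451×10^6 Pa.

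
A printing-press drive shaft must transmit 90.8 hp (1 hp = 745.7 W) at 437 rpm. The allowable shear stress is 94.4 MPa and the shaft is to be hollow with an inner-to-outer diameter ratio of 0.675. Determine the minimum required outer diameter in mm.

ω = 2π·437/60 = 45.76 rad/s, so T = P/ω = 90.8×745.7 / 45.76 = 1480 N·m.
For a hollow shaft with d_i/d_o = 0.675: τ_max = 16T/(π d_o³ (1−k⁴)), so d_o = [16T/(π τ_allow (1−k⁴))]^(1/3) = [16·1480/(π·9.44×10^7·0.7924)]^(1/3) = 0.04653 m.

46.5 mm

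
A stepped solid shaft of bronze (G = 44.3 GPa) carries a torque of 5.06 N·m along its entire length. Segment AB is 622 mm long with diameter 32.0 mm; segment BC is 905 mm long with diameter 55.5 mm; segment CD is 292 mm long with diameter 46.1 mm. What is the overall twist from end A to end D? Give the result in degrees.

0.0502°

J_AB = π(0.0320)⁴/32 = 1.03×10^-7 m⁴; J_BC = π(0.0555)⁴/32 = 9.31×10^-7 m⁴; J_CD = π(0.0461)⁴/32 = 4.43×10^-7 m⁴.
θ = (T/G)·Σ L_i/J_i = (5.060/44.3×10⁹)·(0.622/1.03×10^-7 + 0.905/9.31×10^-7 + 0.292/4.43×10^-7) = 8.763×10^-4 rad.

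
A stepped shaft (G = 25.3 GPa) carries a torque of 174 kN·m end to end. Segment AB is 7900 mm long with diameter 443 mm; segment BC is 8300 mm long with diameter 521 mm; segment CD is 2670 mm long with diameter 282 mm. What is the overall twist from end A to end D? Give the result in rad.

0.0518 rad

J_AB = π(0.443)⁴/32 = 3.78×10^-3 m⁴; J_BC = π(0.521)⁴/32 = 7.23×10^-3 m⁴; J_CD = π(0.282)⁴/32 = 6.21×10^-4 m⁴.
θ = (T/G)·Σ L_i/J_i = (174000/25.3×10⁹)·(7.90/3.78×10^-3 + 8.30/7.23×10^-3 + 2.67/6.21×10^-4) = 0.05184 rad.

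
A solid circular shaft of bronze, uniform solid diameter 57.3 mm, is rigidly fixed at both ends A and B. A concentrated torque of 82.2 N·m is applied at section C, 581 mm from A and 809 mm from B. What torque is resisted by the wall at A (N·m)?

With uniform GJ and both ends fixed, compatibility θ_AC = θ_CB gives T_A·a = T_B·b, together with T_A + T_B = T₀.
T_A = T₀·b/(a+b) = 82.20·809/1390 = 47.84 N·m; T_B = 34.36 N·m.

47.8 N·m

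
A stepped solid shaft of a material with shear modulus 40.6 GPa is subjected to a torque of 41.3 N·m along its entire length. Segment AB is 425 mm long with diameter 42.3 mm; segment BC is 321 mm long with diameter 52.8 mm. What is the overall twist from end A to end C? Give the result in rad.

0.00180 rad

J_AB = π(0.0423)⁴/32 = 3.14×10^-7 m⁴; J_BC = π(0.0528)⁴/32 = 7.63×10^-7 m⁴.
θ = (T/G)·Σ L_i/J_i = (41.30/40.6×10⁹)·(0.425/3.14×10^-7 + 0.321/7.63×10^-7) = 1.803×10^-3 rad.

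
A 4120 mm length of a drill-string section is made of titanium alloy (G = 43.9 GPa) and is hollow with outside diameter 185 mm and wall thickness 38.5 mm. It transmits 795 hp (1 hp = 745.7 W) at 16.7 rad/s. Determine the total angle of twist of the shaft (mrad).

ω = 16.7 rad/s, so T = P/ω = 795×745.7 / 16.70 = 35500 N·m.
J = π(d_o⁴ − d_i⁴)/32 = π(0.185⁴ − 0.108⁴)/32 = 1.016×10^-4 m⁴.
θ = T·L/(G·J) = 35500 × 4.12 / (43.9×10⁹ × 1.016×10^-4) = 0.03278 rad.

32.8 mrad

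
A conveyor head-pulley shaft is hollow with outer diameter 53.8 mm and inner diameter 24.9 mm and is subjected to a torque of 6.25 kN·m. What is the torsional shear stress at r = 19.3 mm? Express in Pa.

1.54e8 Pa

J = π(d_o⁴ − d_i⁴)/32 = π(0.0538⁴ − 0.0249⁴)/32 = 7.847×10^-7 m⁴.
Shear stress varies linearly with radius: τ = T·r/J = 6250 × 0.0193 / 7.847×10^-7 = 1.537×10^8 Pa.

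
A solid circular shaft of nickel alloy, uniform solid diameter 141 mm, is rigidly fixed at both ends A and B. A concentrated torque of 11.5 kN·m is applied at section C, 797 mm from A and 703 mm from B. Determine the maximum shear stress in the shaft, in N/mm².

11.1 N/mm²

With uniform GJ and both ends fixed, compatibility θ_AC = θ_CB gives T_A·a = T_B·b, together with T_A + T_B = T₀.
T_A = T₀·b/(a+b) = 11500·703/1500 = 5390 N·m; T_B = 6110 N·m.
τ in each portion: τ_AC = 9.79×10^6 Pa, τ_CB = 1.11×10^7 Pa; maximum is in CB.
τ_max = T_CB·r/J = 6110·0.0705/3.88×10^-5 = 1.110×10^7 Pa.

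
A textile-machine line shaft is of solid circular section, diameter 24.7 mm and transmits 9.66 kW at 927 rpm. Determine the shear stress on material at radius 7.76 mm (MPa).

21.1 MPa

ω = 2π·927/60 = 97.08 rad/s, so T = P/ω = 9.66×10³ / 97.08 = 99.51 N·m.
J = πd⁴/32 = π(0.0247)⁴/32 = 3.654×10^-8 m⁴.
Shear stress varies linearly with radius: τ = T·r/J = 99.51 × 0.00776 / 3.654×10^-8 = 2.113×10^7 Pa.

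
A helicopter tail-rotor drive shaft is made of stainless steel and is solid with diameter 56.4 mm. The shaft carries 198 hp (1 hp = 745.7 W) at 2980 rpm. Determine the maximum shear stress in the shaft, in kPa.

13400 kPa

ω = 2π·2980/60 = 312.1 rad/s, so T = P/ω = 198×745.7 / 312.1 = 473.1 N·m.
J = πd⁴/32 = π(0.0564)⁴/32 = 9.934×10^-7 m⁴.
τ_max = T·r/J = 473.1 × 0.0282 / 9.934×10^-7 = 1.343×10^7 Pa.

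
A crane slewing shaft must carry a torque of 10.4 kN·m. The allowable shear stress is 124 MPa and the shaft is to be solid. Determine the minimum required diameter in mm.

75.3 mm

For a solid shaft τ_max = 16T/(πd³), so d = (16T/(π τ_allow))^(1/3) = (16·10400/(π·1.24×10^8))^(1/3) = 0.07531 m.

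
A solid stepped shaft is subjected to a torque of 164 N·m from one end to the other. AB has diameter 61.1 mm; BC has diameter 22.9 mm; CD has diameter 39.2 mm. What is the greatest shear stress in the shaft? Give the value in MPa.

Under the same torque, τ_max = 16T/(πd³) is largest where d is smallest — segment BC (d = 22.9 mm).
τ_max = 16·164.0/(π·(0.0229)³) = 6.955×10^7 Pa.

69.6 MPa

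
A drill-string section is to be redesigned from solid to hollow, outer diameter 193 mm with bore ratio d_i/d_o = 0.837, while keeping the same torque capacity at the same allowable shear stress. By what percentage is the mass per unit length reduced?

Equal τ_max and T ⇒ the solid shaft needs d_s³ = d_o³(1−k⁴), so d_s = 193·(1−0.837⁴)^(1/3) = 154.1 mm.
Area ratio A_h/A_s = d_o²(1−k²)/d_s² = (1−k²)/(1−k⁴)^(2/3) = 0.4696.
Mass saving = 1 − 0.4696 = 53.0 %.

53.0 %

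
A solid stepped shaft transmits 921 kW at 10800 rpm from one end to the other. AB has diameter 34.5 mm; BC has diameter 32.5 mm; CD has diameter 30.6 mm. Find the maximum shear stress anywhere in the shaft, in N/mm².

ω = 2π·10800/60 = 1131 rad/s, so T = P/ω = 921×10³ / 1131 = 814.3 N·m.
Under the same torque, τ_max = 16T/(πd³) is largest where d is smallest — segment CD (d = 30.6 mm).
τ_max = 16·814.3/(π·(0.0306)³) = 1.447×10^8 Pa.

145 N/mm²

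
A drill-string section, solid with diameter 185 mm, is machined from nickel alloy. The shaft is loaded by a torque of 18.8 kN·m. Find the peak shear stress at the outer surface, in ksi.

J = πd⁴/32 = π(0.185)⁴/32 = 1.150×10^-4 m⁴.
τ_max = T·r/J = 18800 × 0.0925 / 1.150×10^-4 = 1.512×10^7 Pa.

2.19 ksi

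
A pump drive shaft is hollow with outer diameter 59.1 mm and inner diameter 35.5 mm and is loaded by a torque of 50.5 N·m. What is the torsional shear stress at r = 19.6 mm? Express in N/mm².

J = π(d_o⁴ − d_i⁴)/32 = π(0.0591⁴ − 0.0355⁴)/32 = 1.042×10^-6 m⁴.
Shear stress varies linearly with radius: τ = T·r/J = 50.50 × 0.0196 / 1.042×10^-6 = 9.501×10^5 Pa.

0.950 N/mm²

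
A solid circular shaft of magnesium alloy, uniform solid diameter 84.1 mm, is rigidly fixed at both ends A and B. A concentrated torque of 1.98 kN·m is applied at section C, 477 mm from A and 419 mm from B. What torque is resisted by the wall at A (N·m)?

926 N·m

With uniform GJ and both ends fixed, compatibility θ_AC = θ_CB gives T_A·a = T_B·b, together with T_A + T_B = T₀.
T_A = T₀·b/(a+b) = 1980·419/896.0 = 925.9 N·m; T_B = 1054 N·m.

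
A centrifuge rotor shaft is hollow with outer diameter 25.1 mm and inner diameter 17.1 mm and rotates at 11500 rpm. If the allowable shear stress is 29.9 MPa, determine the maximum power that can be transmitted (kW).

J = π(d_o⁴ − d_i⁴)/32 = π(0.0251⁴ − 0.0171⁴)/32 = 3.057×10^-8 m⁴.
T_max = τ_allow·J/r = 2.99×10^7 × 3.057×10^-8 / 0.0126 = 72.84 N·m.
ω = 2π·11500/60 = 1204 rad/s, so P_max = T_max·ω = 8.772×10^4 W.

87.7 kW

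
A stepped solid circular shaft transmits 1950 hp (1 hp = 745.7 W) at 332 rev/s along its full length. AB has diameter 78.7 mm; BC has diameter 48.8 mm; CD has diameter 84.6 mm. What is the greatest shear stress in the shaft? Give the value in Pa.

ω = 2π·332 = 2086 rad/s, so T = P/ω = 1950×745.7 / 2086 = 697.1 N·m.
Under the same torque, τ_max = 16T/(πd³) is largest where d is smallest — segment BC (d = 48.8 mm).
τ_max = 16·697.1/(π·(0.0488)³) = 3.055×10^7 Pa.

3.05e7 Pa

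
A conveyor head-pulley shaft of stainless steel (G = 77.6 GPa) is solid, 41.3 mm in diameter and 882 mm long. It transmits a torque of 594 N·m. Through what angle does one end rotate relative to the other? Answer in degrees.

J = πd⁴/32 = π(0.0413)⁴/32 = 2.856×10^-7 m⁴.
θ = T·L/(G·J) = 594.0 × 0.882 / (77.6×10⁹ × 2.856×10^-7) = 0.02364 rad.

1.35°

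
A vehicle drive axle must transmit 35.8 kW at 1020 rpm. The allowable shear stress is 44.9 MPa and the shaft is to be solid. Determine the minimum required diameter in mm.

33.6 mm

ω = 2π·1020/60 = 106.8 rad/s, so T = P/ω = 35.8×10³ / 106.8 = 335.2 N·m.
For a solid shaft τ_max = 16T/(πd³), so d = (16T/(π τ_allow))^(1/3) = (16·335.2/(π·4.49×10^7))^(1/3) = 0.03362 m.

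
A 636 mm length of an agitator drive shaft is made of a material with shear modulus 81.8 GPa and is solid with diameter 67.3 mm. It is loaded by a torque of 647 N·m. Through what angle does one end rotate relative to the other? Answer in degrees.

J = πd⁴/32 = π(0.0673)⁴/32 = 2.014×10^-6 m⁴.
θ = T·L/(G·J) = 647.0 × 0.636 / (81.8×10⁹ × 2.014×10^-6) = 2.498×10^-3 rad.

0.143°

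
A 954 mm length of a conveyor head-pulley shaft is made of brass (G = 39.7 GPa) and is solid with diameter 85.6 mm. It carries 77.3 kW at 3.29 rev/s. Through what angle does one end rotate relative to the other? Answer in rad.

ω = 2π·3.29 = 20.67 rad/s, so T = P/ω = 77.3×10³ / 20.67 = 3739 N·m.
J = πd⁴/32 = π(0.0856)⁴/32 = 5.271×10^-6 m⁴.
θ = T·L/(G·J) = 3739 × 0.954 / (39.7×10⁹ × 5.271×10^-6) = 0.01705 rad.

0.0170 rad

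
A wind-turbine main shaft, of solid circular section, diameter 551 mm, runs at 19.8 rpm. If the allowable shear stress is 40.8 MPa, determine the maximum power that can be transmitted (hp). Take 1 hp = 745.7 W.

3730 hp

J = πd⁴/32 = π(0.551)⁴/32 = 9.049×10^-3 m⁴.
T_max = τ_allow·J/r = 4.08×10^7 × 9.049×10^-3 / 0.276 = 1.340e6 N·m.
ω = 2π·19.8/60 = 2.073 rad/s, so P_max = T_max·ω = 2.779×10^6 W.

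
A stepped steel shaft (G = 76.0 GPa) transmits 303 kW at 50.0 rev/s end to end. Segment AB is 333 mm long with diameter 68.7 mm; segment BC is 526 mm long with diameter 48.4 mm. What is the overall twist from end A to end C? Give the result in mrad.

ω = 2π·50.0 = 314.2 rad/s, so T = P/ω = 303×10³ / 314.2 = 964.5 N·m.
J_AB = π(0.0687)⁴/32 = 2.19×10^-6 m⁴; J_BC = π(0.0484)⁴/32 = 5.39×10^-7 m⁴.
θ = (T/G)·Σ L_i/J_i = (964.5/76.0×10⁹)·(0.333/2.19×10^-6 + 0.526/5.39×10^-7) = 0.01432 rad.

14.3 mrad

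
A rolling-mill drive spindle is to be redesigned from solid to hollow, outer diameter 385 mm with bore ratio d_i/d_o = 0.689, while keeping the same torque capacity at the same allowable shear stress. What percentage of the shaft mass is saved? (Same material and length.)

Equal τ_max and T ⇒ the solid shaft needs d_s³ = d_o³(1−k⁴), so d_s = 385·(1−0.689⁴)^(1/3) = 353.6 mm.
Area ratio A_h/A_s = d_o²(1−k²)/d_s² = (1−k²)/(1−k⁴)^(2/3) = 0.6228.
Mass saving = 1 − 0.6228 = 37.7 %.

37.7 %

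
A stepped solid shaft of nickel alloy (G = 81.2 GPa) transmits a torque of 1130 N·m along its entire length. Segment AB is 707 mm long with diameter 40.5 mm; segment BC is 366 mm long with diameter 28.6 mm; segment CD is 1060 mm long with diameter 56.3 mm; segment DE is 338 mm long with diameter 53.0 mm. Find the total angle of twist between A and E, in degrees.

7.78°

J_AB = π(0.0405)⁴/32 = 2.64×10^-7 m⁴; J_BC = π(0.0286)⁴/32 = 6.57×10^-8 m⁴; J_CD = π(0.0563)⁴/32 = 9.86×10^-7 m⁴; J_DE = π(0.0530)⁴/32 = 7.75×10^-7 m⁴.
θ = (T/G)·Σ L_i/J_i = (1130/81.2×10⁹)·(0.707/2.64×10^-7 + 0.366/6.57×10^-8 + 1.06/9.86×10^-7 + 0.338/7.75×10^-7) = 0.1358 rad.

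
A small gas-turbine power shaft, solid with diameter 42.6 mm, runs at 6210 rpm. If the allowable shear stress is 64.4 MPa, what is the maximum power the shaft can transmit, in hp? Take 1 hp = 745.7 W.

853 hp

J = πd⁴/32 = π(0.0426)⁴/32 = 3.233×10^-7 m⁴.
T_max = τ_allow·J/r = 6.44×10^7 × 3.233×10^-7 / 0.0213 = 977.6 N·m.
ω = 2π·6210/60 = 650.3 rad/s, so P_max = T_max·ω = 6.357×10^5 W.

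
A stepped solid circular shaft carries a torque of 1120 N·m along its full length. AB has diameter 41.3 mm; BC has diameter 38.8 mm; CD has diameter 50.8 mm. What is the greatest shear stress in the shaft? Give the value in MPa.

97.7 MPa

Under the same torque, τ_max = 16T/(πd³) is largest where d is smallest — segment BC (d = 38.8 mm).
τ_max = 16·1120/(π·(0.0388)³) = 9.765×10^7 Pa.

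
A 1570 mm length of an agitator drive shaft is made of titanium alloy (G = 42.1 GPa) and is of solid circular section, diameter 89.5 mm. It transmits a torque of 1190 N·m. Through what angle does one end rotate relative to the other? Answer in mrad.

J = πd⁴/32 = π(0.0895)⁴/32 = 6.299×10^-6 m⁴.
θ = T·L/(G·J) = 1190 × 1.57 / (42.1×10⁹ × 6.299×10^-6) = 7.045×10^-3 rad.

7.04 mrad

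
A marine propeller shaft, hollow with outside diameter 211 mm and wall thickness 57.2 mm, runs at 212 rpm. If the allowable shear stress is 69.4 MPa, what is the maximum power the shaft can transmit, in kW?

J = π(d_o⁴ − d_i⁴)/32 = π(0.211⁴ − 0.0966⁴)/32 = 1.860×10^-4 m⁴.
T_max = τ_allow·J/r = 6.94×10^7 × 1.860×10^-4 / 0.105 = 122400 N·m.
ω = 2π·212/60 = 22.20 rad/s, so P_max = T_max·ω = 2.717×10^6 W.

2720 kW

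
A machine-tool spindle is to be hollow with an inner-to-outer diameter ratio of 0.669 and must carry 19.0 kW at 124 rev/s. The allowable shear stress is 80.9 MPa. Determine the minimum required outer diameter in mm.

12.4 mm

ω = 2π·124 = 779.1 rad/s, so T = P/ω = 19.0×10³ / 779.1 = 24.39 N·m.
For a hollow shaft with d_i/d_o = 0.669: τ_max = 16T/(π d_o³ (1−k⁴)), so d_o = [16T/(π τ_allow (1−k⁴))]^(1/3) = [16·24.39/(π·8.09×10^7·0.7997)]^(1/3) = 0.01243 m.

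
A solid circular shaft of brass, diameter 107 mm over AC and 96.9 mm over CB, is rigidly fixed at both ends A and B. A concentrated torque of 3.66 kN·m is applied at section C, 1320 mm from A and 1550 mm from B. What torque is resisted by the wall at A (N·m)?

Compatibility: T_A·a/J_AC = T_B·b/J_CB with T_A + T_B = T₀.
J_AC = 1.29×10^-5 m⁴, J_CB = 8.66×10^-6 m⁴, so T_A = T₀·(J_AC/a)/((J_AC/a)+(J_CB/b)) = 2327 N·m, T_B = 1333 N·m.

2330 N·m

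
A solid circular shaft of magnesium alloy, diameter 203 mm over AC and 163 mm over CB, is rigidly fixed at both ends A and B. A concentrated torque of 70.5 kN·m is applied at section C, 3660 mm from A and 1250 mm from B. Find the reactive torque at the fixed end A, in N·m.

Compatibility: T_A·a/J_AC = T_B·b/J_CB with T_A + T_B = T₀.
J_AC = 1.67×10^-4 m⁴, J_CB = 6.93×10^-5 m⁴, so T_A = T₀·(J_AC/a)/((J_AC/a)+(J_CB/b)) = 31800 N·m, T_B = 38700 N·m.

31800 N·m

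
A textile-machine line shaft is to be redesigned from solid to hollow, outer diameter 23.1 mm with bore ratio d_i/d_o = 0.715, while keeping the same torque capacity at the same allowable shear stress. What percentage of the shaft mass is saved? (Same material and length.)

40.2 %

Equal τ_max and T ⇒ the solid shaft needs d_s³ = d_o³(1−k⁴), so d_s = 23.1·(1−0.715⁴)^(1/3) = 20.88 mm.
Area ratio A_h/A_s = d_o²(1−k²)/d_s² = (1−k²)/(1−k⁴)^(2/3) = 0.5982.
Mass saving = 1 − 0.5982 = 40.2 %.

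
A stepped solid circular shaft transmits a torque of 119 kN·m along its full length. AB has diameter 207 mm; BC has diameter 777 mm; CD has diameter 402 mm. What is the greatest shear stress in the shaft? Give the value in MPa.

Under the same torque, τ_max = 16T/(πd³) is largest where d is smallest — segment AB (d = 207 mm).
τ_max = 16·119000/(π·(0.207)³) = 6.833×10^7 Pa.

68.3 MPa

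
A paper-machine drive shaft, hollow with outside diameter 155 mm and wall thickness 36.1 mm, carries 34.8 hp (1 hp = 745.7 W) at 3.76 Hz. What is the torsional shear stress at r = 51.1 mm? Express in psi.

156 psi

ω = 2π·3.76 = 23.62 rad/s, so T = P/ω = 34.8×745.7 / 23.62 = 1098 N·m.
J = π(d_o⁴ − d_i⁴)/32 = π(0.155⁴ − 0.0828⁴)/32 = 5.205×10^-5 m⁴.
Shear stress varies linearly with radius: τ = T·r/J = 1098 × 0.0511 / 5.205×10^-5 = 1.078×10^6 Pa.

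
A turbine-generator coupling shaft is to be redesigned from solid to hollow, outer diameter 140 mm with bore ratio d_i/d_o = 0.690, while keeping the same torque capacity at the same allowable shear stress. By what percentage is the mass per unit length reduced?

Equal τ_max and T ⇒ the solid shaft needs d_s³ = d_o³(1−k⁴), so d_s = 140·(1−0.690⁴)^(1/3) = 128.5 mm.
Area ratio A_h/A_s = d_o²(1−k²)/d_s² = (1−k²)/(1−k⁴)^(2/3) = 0.6218.
Mass saving = 1 − 0.6218 = 37.8 %.

37.8 %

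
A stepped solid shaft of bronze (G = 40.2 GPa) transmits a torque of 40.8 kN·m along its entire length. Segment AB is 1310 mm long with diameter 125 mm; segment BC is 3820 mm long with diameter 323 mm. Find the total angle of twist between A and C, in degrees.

3.39°

J_AB = π(0.125)⁴/32 = 2.40×10^-5 m⁴; J_BC = π(0.323)⁴/32 = 1.07×10^-3 m⁴.
θ = (T/G)·Σ L_i/J_i = (40800/40.2×10⁹)·(1.31/2.40×10^-5 + 3.82/1.07×10^-3) = 0.05910 rad.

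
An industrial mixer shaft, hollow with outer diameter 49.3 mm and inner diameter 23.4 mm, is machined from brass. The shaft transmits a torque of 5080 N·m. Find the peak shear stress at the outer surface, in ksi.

33.0 ksi

J = π(d_o⁴ − d_i⁴)/32 = π(0.0493⁴ − 0.0234⁴)/32 = 5.505×10^-7 m⁴.
τ_max = T·r/J = 5080 × 0.0246 / 5.505×10^-7 = 2.275×10^8 Pa.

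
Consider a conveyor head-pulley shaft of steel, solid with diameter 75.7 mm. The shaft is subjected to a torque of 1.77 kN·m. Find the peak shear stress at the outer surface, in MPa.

20.8 MPa

J = πd⁴/32 = π(0.0757)⁴/32 = 3.224×10^-6 m⁴.
τ_max = T·r/J = 1770 × 0.0379 / 3.224×10^-6 = 2.078×10^7 Pa.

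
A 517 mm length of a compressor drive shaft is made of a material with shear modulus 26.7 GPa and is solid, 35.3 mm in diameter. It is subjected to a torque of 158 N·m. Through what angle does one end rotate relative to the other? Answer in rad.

J = πd⁴/32 = π(0.0353)⁴/32 = 1.524×10^-7 m⁴.
θ = T·L/(G·J) = 158.0 × 0.517 / (26.7×10⁹ × 1.524×10^-7) = 0.02007 rad.

0.0201 rad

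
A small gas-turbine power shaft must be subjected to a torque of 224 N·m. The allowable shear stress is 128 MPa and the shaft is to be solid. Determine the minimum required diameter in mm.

For a solid shaft τ_max = 16T/(πd³), so d = (16T/(π τ_allow))^(1/3) = (16·224.0/(π·1.28×10^8))^(1/3) = 0.02073 m.

20.7 mm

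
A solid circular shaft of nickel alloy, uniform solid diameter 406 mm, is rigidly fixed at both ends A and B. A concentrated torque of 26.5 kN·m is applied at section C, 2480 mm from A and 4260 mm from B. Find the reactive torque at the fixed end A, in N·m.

With uniform GJ and both ends fixed, compatibility θ_AC = θ_CB gives T_A·a = T_B·b, together with T_A + T_B = T₀.
T_A = T₀·b/(a+b) = 26500·4260/6740 = 16750 N·m; T_B = 9751 N·m.

16700 N·m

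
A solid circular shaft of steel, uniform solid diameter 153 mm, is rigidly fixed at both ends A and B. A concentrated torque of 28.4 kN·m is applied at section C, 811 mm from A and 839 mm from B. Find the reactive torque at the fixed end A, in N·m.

14400 N·m

With uniform GJ and both ends fixed, compatibility θ_AC = θ_CB gives T_A·a = T_B·b, together with T_A + T_B = T₀.
T_A = T₀·b/(a+b) = 28400·839/1650 = 14440 N·m; T_B = 13960 N·m.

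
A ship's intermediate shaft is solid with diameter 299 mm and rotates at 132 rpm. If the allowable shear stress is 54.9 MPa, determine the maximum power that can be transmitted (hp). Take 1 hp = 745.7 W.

5340 hp

J = πd⁴/32 = π(0.299)⁴/32 = 7.847×10^-4 m⁴.
T_max = τ_allow·J/r = 5.49×10^7 × 7.847×10^-4 / 0.149 = 288100 N·m.
ω = 2π·132/60 = 13.82 rad/s, so P_max = T_max·ω = 3.983×10^6 W.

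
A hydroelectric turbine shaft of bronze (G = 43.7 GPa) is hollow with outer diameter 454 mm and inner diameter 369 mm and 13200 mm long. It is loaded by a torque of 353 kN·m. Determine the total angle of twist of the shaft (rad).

J = π(d_o⁴ − d_i⁴)/32 = π(0.454⁴ − 0.369⁴)/32 = 2.351×10^-3 m⁴.
θ = T·L/(G·J) = 353000 × 13.2 / (43.7×10⁹ × 2.351×10^-3) = 0.04536 rad.

0.0454 rad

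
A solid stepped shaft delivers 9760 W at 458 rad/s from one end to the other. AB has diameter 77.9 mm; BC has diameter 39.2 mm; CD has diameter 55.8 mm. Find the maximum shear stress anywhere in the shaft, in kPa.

ω = 458 rad/s, so T = P/ω = 9760 / 458.0 = 21.31 N·m.
Under the same torque, τ_max = 16T/(πd³) is largest where d is smallest — segment BC (d = 39.2 mm).
τ_max = 16·21.31/(π·(0.0392)³) = 1.802×10^6 Pa.

1800 kPa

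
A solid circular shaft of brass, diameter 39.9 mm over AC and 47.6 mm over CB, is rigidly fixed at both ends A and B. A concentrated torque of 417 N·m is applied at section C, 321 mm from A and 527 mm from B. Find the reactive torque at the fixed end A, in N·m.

Compatibility: T_A·a/J_AC = T_B·b/J_CB with T_A + T_B = T₀.
J_AC = 2.49×10^-7 m⁴, J_CB = 5.04×10^-7 m⁴, so T_A = T₀·(J_AC/a)/((J_AC/a)+(J_CB/b)) = 186.7 N·m, T_B = 230.3 N·m.

187 N·m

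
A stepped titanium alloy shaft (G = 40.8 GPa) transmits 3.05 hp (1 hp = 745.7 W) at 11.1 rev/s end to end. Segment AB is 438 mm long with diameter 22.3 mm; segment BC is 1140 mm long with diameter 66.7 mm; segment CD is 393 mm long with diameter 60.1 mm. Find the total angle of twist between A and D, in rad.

0.0151 rad

ω = 2π·11.1 = 69.74 rad/s, so T = P/ω = 3.05×745.7 / 69.74 = 32.61 N·m.
J_AB = π(0.0223)⁴/32 = 2.43×10^-8 m⁴; J_BC = π(0.0667)⁴/32 = 1.94×10^-6 m⁴; J_CD = π(0.0601)⁴/32 = 1.28×10^-6 m⁴.
θ = (T/G)·Σ L_i/J_i = (32.61/40.8×10⁹)·(0.438/2.43×10^-8 + 1.14/1.94×10^-6 + 0.393/1.28×10^-6) = 0.01513 rad.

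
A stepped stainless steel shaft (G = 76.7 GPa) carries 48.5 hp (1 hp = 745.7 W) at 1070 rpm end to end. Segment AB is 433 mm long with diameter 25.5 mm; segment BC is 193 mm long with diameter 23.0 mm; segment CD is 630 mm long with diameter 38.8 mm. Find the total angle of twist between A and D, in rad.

0.0854 rad

ω = 2π·1070/60 = 112.1 rad/s, so T = P/ω = 48.5×745.7 / 112.1 = 322.8 N·m.
J_AB = π(0.0255)⁴/32 = 4.15×10^-8 m⁴; J_BC = π(0.0230)⁴/32 = 2.75×10^-8 m⁴; J_CD = π(0.0388)⁴/32 = 2.22×10^-7 m⁴.
θ = (T/G)·Σ L_i/J_i = (322.8/76.7×10⁹)·(0.433/4.15×10^-8 + 0.193/2.75×10^-8 + 0.630/2.22×10^-7) = 0.08537 rad.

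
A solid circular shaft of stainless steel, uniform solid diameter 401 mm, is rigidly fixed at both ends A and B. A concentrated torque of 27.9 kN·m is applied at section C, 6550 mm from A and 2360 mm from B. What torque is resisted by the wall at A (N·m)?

7390 N·m

With uniform GJ and both ends fixed, compatibility θ_AC = θ_CB gives T_A·a = T_B·b, together with T_A + T_B = T₀.
T_A = T₀·b/(a+b) = 27900·2360/8910 = 7390 N·m; T_B = 20510 N·m.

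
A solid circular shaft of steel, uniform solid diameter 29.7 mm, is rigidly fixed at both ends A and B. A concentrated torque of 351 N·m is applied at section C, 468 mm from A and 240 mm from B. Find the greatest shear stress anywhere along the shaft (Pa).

4.51e7 Pa

With uniform GJ and both ends fixed, compatibility θ_AC = θ_CB gives T_A·a = T_B·b, together with T_A + T_B = T₀.
T_A = T₀·b/(a+b) = 351.0·240/708.0 = 119.0 N·m; T_B = 232.0 N·m.
τ in each portion: τ_AC = 2.31×10^7 Pa, τ_CB = 4.51×10^7 Pa; maximum is in CB.
τ_max = T_CB·r/J = 232.0·0.0149/7.64×10^-8 = 4.510×10^7 Pa.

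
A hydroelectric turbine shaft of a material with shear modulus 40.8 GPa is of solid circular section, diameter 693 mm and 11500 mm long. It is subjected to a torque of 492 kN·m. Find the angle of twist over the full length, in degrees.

J = πd⁴/32 = π(0.693)⁴/32 = 0.02264 m⁴.
θ = T·L/(G·J) = 492000 × 11.5 / (40.8×10⁹ × 0.02264) = 6.124×10^-3 rad.

0.351°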